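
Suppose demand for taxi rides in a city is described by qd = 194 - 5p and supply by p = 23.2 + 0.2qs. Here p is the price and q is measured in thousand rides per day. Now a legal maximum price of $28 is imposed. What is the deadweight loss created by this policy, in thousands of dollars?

Rearranging supply gives qs = 5p - 116. Equilibrium: 194 - 5p = 5p - 116, so 310 = 10p and p* = 31, q* = 39.
Because the ceiling (28) lies below the market-clearing price, it is binding.
At p = 28: qd = 194 - 5·28 = 54 and qs = 5·28 - 116 = 24.
Quantity traded falls to 24. At q = 24 the demand price is (194 - 24)/5 = 34 and the supply price is (116 + 24)/5 = 28.
Deadweight loss = ½ · (34 - 28) · (39 - 24) = ½ · 6 · 15 = 45.

45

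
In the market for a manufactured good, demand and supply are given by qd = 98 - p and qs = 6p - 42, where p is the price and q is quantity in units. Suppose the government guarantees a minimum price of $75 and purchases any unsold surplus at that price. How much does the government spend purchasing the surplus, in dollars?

28875

Equilibrium: 98 - p = 6p - 42, so 140 = 7p and p* = 20, q* = 78.
Because the floor (75) lies above the market-clearing price, it is binding.
At p = 75: qd = 98 - 75 = 23 and qs = 6·75 - 42 = 408.
Surplus = qs - qd = 385.
Government expenditure = surplus × support price = 385 × 75 = 28875.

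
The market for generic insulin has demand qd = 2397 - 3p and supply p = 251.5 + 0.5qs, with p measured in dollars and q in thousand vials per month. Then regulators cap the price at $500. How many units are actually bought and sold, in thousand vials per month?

497

Rearranging supply gives qs = 2p - 503. Setting quantity demanded equal to quantity supplied, 2397 - 3p = 2p - 503, gives p* = 580 and q* = 657.
Since 500 < 580, the ceiling is binding.
At p = 500: qd = 2397 - 3·500 = 897 and qs = 2·500 - 503 = 497.
The quantity actually transacted is the short side, supply: 497.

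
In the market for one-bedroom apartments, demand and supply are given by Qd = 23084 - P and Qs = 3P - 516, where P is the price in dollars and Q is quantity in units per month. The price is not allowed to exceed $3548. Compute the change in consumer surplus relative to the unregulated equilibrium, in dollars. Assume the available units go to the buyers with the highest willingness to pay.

In a free market, 23084 - P = 3P - 516 gives the equilibrium P* = 5900, Q* = 17184.
Since 3548 < 5900, the ceiling is binding.
At P = 3548: Qd = 23084 - 3548 = 19536 and Qs = 3·3548 - 516 = 10128.
Consumer surplus without the control is ½ · (23084 - 5900) · 17184 = 147644928.
With the ceiling, 10128 units are sold at 3548 (assume they go to the highest-value buyers). The demand price at Q = 10128 is 12956, so CS = ½ · [(23084 - 3548) + (12956 - 3548)] · 10128 = 146572416.
Change in consumer surplus = 146572416 - 147644928 = -1072512.

-1072512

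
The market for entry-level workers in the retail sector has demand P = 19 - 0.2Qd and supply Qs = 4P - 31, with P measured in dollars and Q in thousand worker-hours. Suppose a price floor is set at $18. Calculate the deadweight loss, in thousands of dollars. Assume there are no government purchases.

Rearranging demand gives Qd = 95 - 5P. Setting quantity demanded equal to quantity supplied, 95 - 5P = 4P - 31, gives P* = 14 and Q* = 25.
Since 18 > 14, the floor is binding.
At P = 18: Qd = 95 - 5·18 = 5 and Qs = 4·18 - 31 = 41.
Quantity traded falls to 5. At Q = 5 the demand price is (95 - 5)/5 = 18 and the supply price is (31 + 5)/4 = 9.
Deadweight loss = ½ · (18 - 9) · (25 - 5) = ½ · 9 · 20 = 90.

90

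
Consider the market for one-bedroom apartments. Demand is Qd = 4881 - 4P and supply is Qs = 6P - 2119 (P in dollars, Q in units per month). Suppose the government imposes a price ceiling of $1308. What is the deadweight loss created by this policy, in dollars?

In a free market, 4881 - 4P = 6P - 2119 gives the equilibrium P* = 700, Q* = 2081.
The ceiling of 1308 is above the equilibrium price 700, so it is not binding; the market clears at P* = 700, Q* = 2081.
Since the control does not bind, no trades are prevented and deadweight loss is zero.

0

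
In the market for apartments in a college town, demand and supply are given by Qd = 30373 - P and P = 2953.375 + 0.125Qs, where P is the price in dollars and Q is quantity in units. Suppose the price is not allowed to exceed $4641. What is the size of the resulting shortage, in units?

12231

Rearranging supply gives Qs = 8P - 23627. In a free market, 30373 - P = 8P - 23627 gives the equilibrium P* = 6000, Q* = 24373.
The ceiling of 4641 is below the equilibrium price 6000, so it binds.
At P = 4641: Qd = 30373 - 4641 = 25732 and Qs = 8·4641 - 23627 = 13501.
Shortage = Qd - Qs = 25732 - 13501 = 12231.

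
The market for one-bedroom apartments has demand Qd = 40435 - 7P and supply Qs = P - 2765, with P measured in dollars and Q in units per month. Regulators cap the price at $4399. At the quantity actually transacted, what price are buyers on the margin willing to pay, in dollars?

5543

Without the control the market clears where 40435 - 7P = P - 2765, i.e. P* = 5400 and Q* = 2635.
The ceiling of 4399 is below the equilibrium price 5400, so it binds.
At P = 4399: Qd = 40435 - 7·4399 = 9642 and Qs = 4399 - 2765 = 1634.
Only 1634 units reach the market. On the demand curve, the marginal buyer's willingness to pay at Q = 1634 is (40435 - 1634)/7 = 5543.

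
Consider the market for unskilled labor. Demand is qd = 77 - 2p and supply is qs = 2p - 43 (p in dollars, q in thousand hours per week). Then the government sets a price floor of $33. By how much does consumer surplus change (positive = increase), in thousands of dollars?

In a free market, 77 - 2p = 2p - 43 gives the equilibrium p* = 30, q* = 17.
Because the floor (33) lies above the market-clearing price, it is binding.
At p = 33: qd = 77 - 2·33 = 11 and qs = 2·33 - 43 = 23.
Consumer surplus without the control is ½ · (38.5 - 30) · 17 = 72.25.
With the floor, consumers buy 11 units at 33, so CS = ½ · (38.5 - 33) · 11 = 30.25.
Change in consumer surplus = 30.25 - 72.25 = -42.

-42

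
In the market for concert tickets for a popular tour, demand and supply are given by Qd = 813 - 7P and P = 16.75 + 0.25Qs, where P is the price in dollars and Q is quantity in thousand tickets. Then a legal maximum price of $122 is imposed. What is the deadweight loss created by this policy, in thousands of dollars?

0

Rearranging supply gives Qs = 4P - 67. Equilibrium: 813 - 7P = 4P - 67, so 880 = 11P and P* = 80, Q* = 253.
The ceiling of 122 is above the equilibrium price 80, so it is not binding; the market clears at P* = 80, Q* = 253.
Since the control does not bind, no trades are prevented and deadweight loss is zero.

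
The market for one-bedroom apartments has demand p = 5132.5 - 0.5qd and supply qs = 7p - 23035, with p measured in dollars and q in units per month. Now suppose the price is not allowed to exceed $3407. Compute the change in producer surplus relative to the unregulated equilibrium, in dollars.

-538973.5

Rearranging demand gives qd = 10265 - 2p. Setting quantity demanded equal to quantity supplied, 10265 - 2p = 7p - 23035, gives p* = 3700 and q* = 2865.
The ceiling of 3407 is below the equilibrium price 3700, so it binds.
At p = 3407: qd = 10265 - 2·3407 = 3451 and qs = 7·3407 - 23035 = 814.
Producer surplus without the control is ½ · (3700 - 23035/7) · 2865 = 8208225/14.
With the ceiling, producers sell 814 units at 3407, so PS = ½ · (3407 - 23035/7) · 814 = 331298/7.
Change in producer surplus = 331298/7 - 8208225/14 = -538973.5.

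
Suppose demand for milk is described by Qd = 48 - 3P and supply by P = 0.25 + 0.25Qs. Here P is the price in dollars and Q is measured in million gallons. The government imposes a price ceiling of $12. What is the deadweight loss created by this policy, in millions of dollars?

0

Rearranging supply gives Qs = 4P - 1. Setting quantity demanded equal to quantity supplied, 48 - 3P = 4P - 1, gives P* = 7 and Q* = 27.
Since 12 is above P* = 7, the ceiling does not bind and the free-market outcome prevails.
Since the control does not bind, no trades are prevented and deadweight loss is zero.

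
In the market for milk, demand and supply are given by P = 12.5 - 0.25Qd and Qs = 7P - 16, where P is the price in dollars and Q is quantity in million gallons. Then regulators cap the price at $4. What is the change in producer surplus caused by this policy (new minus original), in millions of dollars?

-38

Rearranging demand gives Qd = 50 - 4P. Without the control the market clears where 50 - 4P = 7P - 16, i.e. P* = 6 and Q* = 26.
The ceiling of 4 is below the equilibrium price 6, so it binds.
At P = 4: Qd = 50 - 4·4 = 34 and Qs = 7·4 - 16 = 12.
Producer surplus without the control is ½ · (6 - 16/7) · 26 = 338/7.
With the ceiling, producers sell 12 units at 4, so PS = ½ · (4 - 16/7) · 12 = 72/7.
Change in producer surplus = 72/7 - 338/7 = -38.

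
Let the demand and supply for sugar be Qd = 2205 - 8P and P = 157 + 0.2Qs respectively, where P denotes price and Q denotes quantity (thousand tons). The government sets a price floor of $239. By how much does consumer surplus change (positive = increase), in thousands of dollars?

-2961

Rearranging supply gives Qs = 5P - 785. In a free market, 2205 - 8P = 5P - 785 gives the equilibrium P* = 230, Q* = 365.
Since 239 > 230, the floor is binding.
At P = 239: Qd = 2205 - 8·239 = 293 and Qs = 5·239 - 785 = 410.
Consumer surplus without the control is ½ · (275.625 - 230) · 365 = 8326.5625.
With the floor, consumers buy 293 units at 239, so CS = ½ · (275.625 - 239) · 293 = 5365.5625.
Change in consumer surplus = 5365.5625 - 8326.5625 = -2961.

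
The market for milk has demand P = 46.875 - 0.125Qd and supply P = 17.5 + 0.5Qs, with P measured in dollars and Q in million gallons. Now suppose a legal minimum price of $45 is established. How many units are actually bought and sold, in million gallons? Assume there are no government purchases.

15

Rearranging demand gives Qd = 375 - 8P; rearranging supply gives Qs = 2P - 35. Equilibrium: 375 - 8P = 2P - 35, so 410 = 10P and P* = 41, Q* = 47.
Since 45 > 41, the floor is binding.
At P = 45: Qd = 375 - 8·45 = 15 and Qs = 2·45 - 35 = 55.
The quantity actually transacted is the short side, demand: 15.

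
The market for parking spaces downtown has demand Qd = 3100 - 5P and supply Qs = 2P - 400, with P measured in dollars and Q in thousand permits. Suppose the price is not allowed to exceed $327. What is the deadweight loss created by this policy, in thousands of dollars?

Setting quantity demanded equal to quantity supplied, 3100 - 5P = 2P - 400, gives P* = 500 and Q* = 600.
Since 327 < 500, the ceiling is binding.
At P = 327: Qd = 3100 - 5·327 = 1465 and Qs = 2·327 - 400 = 254.
Quantity traded falls to 254. At Q = 254 the demand price is (3100 - 254)/5 = 569.2 and the supply price is (400 + 254)/2 = 327.
Deadweight loss = ½ · (569.2 - 327) · (600 - 254) = ½ · 242.2 · 346 = 41900.6.

41900.6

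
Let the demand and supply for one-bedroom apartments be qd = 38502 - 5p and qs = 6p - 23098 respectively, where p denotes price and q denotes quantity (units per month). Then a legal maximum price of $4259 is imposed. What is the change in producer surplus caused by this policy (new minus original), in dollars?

-8688339

Equilibrium: 38502 - 5p = 6p - 23098, so 61600 = 11p and p* = 5600, q* = 10502.
Because the ceiling (4259) lies below the market-clearing price, it is binding.
At p = 4259: qd = 38502 - 5·4259 = 17207 and qs = 6·4259 - 23098 = 2456.
Producer surplus without the control is ½ · (5600 - 11549/3) · 10502 = 27573001/3.
With the ceiling, producers sell 2456 units at 4259, so PS = ½ · (4259 - 11549/3) · 2456 = 1507984/3.
Change in producer surplus = 1507984/3 - 27573001/3 = -8688339.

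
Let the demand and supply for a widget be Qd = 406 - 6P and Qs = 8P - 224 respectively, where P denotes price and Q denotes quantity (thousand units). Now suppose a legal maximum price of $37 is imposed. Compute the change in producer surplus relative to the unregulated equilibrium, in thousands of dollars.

-832

Equilibrium: 406 - 6P = 8P - 224, so 630 = 14P and P* = 45, Q* = 136.
The ceiling of 37 is below the equilibrium price 45, so it binds.
At P = 37: Qd = 406 - 6·37 = 184 and Qs = 8·37 - 224 = 72.
Producer surplus without the control is ½ · (45 - 28) · 136 = 1156.
With the ceiling, producers sell 72 units at 37, so PS = ½ · (37 - 28) · 72 = 324.
Change in producer surplus = 324 - 1156 = -832.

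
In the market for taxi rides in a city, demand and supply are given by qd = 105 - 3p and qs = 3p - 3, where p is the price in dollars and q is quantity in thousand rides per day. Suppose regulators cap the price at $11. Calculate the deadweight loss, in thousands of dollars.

147

Without the control the market clears where 105 - 3p = 3p - 3, i.e. p* = 18 and q* = 51.
Since 11 < 18, the ceiling is binding.
At p = 11: qd = 105 - 3·11 = 72 and qs = 3·11 - 3 = 30.
Quantity traded falls to 30. At q = 30 the demand price is (105 - 30)/3 = 25 and the supply price is (3 + 30)/3 = 11.
Deadweight loss = ½ · (25 - 11) · (51 - 30) = ½ · 14 · 21 = 147.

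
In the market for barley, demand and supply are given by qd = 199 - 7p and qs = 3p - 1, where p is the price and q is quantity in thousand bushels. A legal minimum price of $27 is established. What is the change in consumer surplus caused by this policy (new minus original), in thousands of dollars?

-241.5

Equilibrium: 199 - 7p = 3p - 1, so 200 = 10p and p* = 20, q* = 59.
Since 27 > 20, the floor is binding.
At p = 27: qd = 199 - 7·27 = 10 and qs = 3·27 - 1 = 80.
Consumer surplus without the control is ½ · (199/7 - 20) · 59 = 3481/14.
With the floor, consumers buy 10 units at 27, so CS = ½ · (199/7 - 27) · 10 = 50/7.
Change in consumer surplus = 50/7 - 3481/14 = -241.5.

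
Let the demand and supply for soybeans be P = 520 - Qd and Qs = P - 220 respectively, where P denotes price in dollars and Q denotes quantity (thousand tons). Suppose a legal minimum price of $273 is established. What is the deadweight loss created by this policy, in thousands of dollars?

0

Rearranging demand gives Qd = 520 - P. Equilibrium: 520 - P = P - 220, so 740 = 2P and P* = 370, Q* = 150.
Since 273 is below P* = 370, the floor does not bind and the free-market outcome prevails.
Since the control does not bind, no trades are prevented and deadweight loss is zero.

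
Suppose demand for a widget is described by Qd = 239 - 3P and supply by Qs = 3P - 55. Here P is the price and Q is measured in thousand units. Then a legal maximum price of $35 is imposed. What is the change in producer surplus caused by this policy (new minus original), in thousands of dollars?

In a free market, 239 - 3P = 3P - 55 gives the equilibrium P* = 49, Q* = 92.
Because the ceiling (35) lies below the market-clearing price, it is binding.
At P = 35: Qd = 239 - 3·35 = 134 and Qs = 3·35 - 55 = 50.
Producer surplus without the control is ½ · (49 - 55/3) · 92 = 4232/3.
With the ceiling, producers sell 50 units at 35, so PS = ½ · (35 - 55/3) · 50 = 1250/3.
Change in producer surplus = 1250/3 - 4232/3 = -994.

-994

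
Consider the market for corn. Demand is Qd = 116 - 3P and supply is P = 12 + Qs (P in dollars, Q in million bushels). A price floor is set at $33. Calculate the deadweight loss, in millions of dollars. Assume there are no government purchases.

Rearranging supply gives Qs = P - 12. Without the control the market clears where 116 - 3P = P - 12, i.e. P* = 32 and Q* = 20.
Since 33 > 32, the floor is binding.
At P = 33: Qd = 116 - 3·33 = 17 and Qs = 33 - 12 = 21.
Quantity traded falls to 17. At Q = 17 the demand price is (116 - 17)/3 = 33 and the supply price is 12 + 17 = 29.
Deadweight loss = ½ · (33 - 29) · (20 - 17) = ½ · 4 · 3 = 6.

6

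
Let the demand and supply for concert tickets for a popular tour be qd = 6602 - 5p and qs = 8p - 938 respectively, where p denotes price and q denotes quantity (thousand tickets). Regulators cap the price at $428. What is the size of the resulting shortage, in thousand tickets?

Setting quantity demanded equal to quantity supplied, 6602 - 5p = 8p - 938, gives p* = 580 and q* = 3702.
Because the ceiling (428) lies below the market-clearing price, it is binding.
At p = 428: qd = 6602 - 5·428 = 4462 and qs = 8·428 - 938 = 2486.
Shortage = qd - qs = 4462 - 2486 = 1976.

1976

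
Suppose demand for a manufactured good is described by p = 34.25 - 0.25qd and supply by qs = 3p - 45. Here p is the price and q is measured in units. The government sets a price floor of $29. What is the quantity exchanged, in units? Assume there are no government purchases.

Rearranging demand gives qd = 137 - 4p. Equilibrium: 137 - 4p = 3p - 45, so 182 = 7p and p* = 26, q* = 33.
Since 29 > 26, the floor is binding.
At p = 29: qd = 137 - 4·29 = 21 and qs = 3·29 - 45 = 42.
The quantity actually transacted is the short side, demand: 21.

21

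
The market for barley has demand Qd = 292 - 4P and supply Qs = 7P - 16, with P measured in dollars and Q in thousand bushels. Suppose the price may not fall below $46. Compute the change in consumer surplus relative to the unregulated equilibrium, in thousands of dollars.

-2592

Equilibrium: 292 - 4P = 7P - 16, so 308 = 11P and P* = 28, Q* = 180.
The floor of 46 is above the equilibrium price 28, so it binds.
At P = 46: Qd = 292 - 4·46 = 108 and Qs = 7·46 - 16 = 306.
Consumer surplus without the control is ½ · (73 - 28) · 180 = 4050.
With the floor, consumers buy 108 units at 46, so CS = ½ · (73 - 46) · 108 = 1458.
Change in consumer surplus = 1458 - 4050 = -2592.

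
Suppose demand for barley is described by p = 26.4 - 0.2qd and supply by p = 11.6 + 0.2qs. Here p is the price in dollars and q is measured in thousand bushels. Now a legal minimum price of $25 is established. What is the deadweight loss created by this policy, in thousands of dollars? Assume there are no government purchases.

Rearranging demand gives qd = 132 - 5p; rearranging supply gives qs = 5p - 58. Without the control the market clears where 132 - 5p = 5p - 58, i.e. p* = 19 and q* = 37.
The floor of 25 is above the equilibrium price 19, so it binds.
At p = 25: qd = 132 - 5·25 = 7 and qs = 5·25 - 58 = 67.
Quantity traded falls to 7. At q = 7 the demand price is (132 - 7)/5 = 25 and the supply price is (58 + 7)/5 = 13.
Deadweight loss = ½ · (25 - 13) · (37 - 7) = ½ · 12 · 30 = 180.

180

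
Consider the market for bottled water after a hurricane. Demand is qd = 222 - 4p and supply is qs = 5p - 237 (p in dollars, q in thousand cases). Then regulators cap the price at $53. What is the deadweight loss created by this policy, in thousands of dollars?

Setting quantity demanded equal to quantity supplied, 222 - 4p = 5p - 237, gives p* = 51 and q* = 18.
Since 53 is above p* = 51, the ceiling does not bind and the free-market outcome prevails.
Since the control does not bind, no trades are prevented and deadweight loss is zero.

0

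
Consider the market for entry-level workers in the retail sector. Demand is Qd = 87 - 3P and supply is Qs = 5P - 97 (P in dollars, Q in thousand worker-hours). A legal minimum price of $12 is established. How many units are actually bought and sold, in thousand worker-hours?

18

In a free market, 87 - 3P = 5P - 97 gives the equilibrium P* = 23, Q* = 18.
Since 12 is below P* = 23, the floor does not bind and the free-market outcome prevails.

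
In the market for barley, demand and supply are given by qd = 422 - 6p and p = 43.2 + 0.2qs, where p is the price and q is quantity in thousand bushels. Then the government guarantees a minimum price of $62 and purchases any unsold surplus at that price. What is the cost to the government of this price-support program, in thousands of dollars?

Rearranging supply gives qs = 5p - 216. Equilibrium: 422 - 6p = 5p - 216, so 638 = 11p and p* = 58, q* = 74.
Because the floor (62) lies above the market-clearing price, it is binding.
At p = 62: qd = 422 - 6·62 = 50 and qs = 5·62 - 216 = 94.
Surplus = qs - qd = 44.
Government expenditure = surplus × support price = 44 × 62 = 2728.

2728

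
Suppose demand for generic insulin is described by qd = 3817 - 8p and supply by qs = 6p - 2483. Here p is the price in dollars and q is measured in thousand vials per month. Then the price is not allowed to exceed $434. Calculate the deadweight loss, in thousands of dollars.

Equilibrium: 3817 - 8p = 6p - 2483, so 6300 = 14p and p* = 450, q* = 217.
The ceiling of 434 is below the equilibrium price 450, so it binds.
At p = 434: qd = 3817 - 8·434 = 345 and qs = 6·434 - 2483 = 121.
Quantity traded falls to 121. At q = 121 the demand price is (3817 - 121)/8 = 462 and the supply price is (2483 + 121)/6 = 434.
Deadweight loss = ½ · (462 - 434) · (217 - 121) = ½ · 28 · 96 = 1344.

1344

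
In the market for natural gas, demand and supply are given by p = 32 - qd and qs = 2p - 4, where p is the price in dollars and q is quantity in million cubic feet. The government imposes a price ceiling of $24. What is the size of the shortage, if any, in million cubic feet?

0

Rearranging demand gives qd = 32 - p. Setting quantity demanded equal to quantity supplied, 32 - p = 2p - 4, gives p* = 12 and q* = 20.
Since 24 is above p* = 12, the ceiling does not bind and the free-market outcome prevails.
Since the control does not bind, there is no shortage.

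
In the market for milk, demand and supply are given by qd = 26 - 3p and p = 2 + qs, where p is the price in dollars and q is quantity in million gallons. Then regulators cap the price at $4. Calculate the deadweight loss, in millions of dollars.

6

Rearranging supply gives qs = p - 2. Equilibrium: 26 - 3p = p - 2, so 28 = 4p and p* = 7, q* = 5.
Since 4 < 7, the ceiling is binding.
At p = 4: qd = 26 - 3·4 = 14 and qs = 4 - 2 = 2.
Quantity traded falls to 2. At q = 2 the demand price is (26 - 2)/3 = 8 and the supply price is 2 + 2 = 4.
Deadweight loss = ½ · (8 - 4) · (5 - 2) = ½ · 4 · 3 = 6.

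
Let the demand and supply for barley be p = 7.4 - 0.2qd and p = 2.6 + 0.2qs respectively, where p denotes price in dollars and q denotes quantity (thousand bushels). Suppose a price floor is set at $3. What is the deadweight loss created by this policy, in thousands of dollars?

0

Rearranging demand gives qd = 37 - 5p; rearranging supply gives qs = 5p - 13. Equilibrium: 37 - 5p = 5p - 13, so 50 = 10p and p* = 5, q* = 12.
Since 3 is below p* = 5, the floor does not bind and the free-market outcome prevails.
Since the control does not bind, no trades are prevented and deadweight loss is zero.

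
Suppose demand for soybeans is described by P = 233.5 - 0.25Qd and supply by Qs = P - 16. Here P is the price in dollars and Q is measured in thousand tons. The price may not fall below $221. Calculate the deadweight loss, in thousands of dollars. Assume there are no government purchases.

Rearranging demand gives Qd = 934 - 4P. In a free market, 934 - 4P = P - 16 gives the equilibrium P* = 190, Q* = 174.
Since 221 > 190, the floor is binding.
At P = 221: Qd = 934 - 4·221 = 50 and Qs = 221 - 16 = 205.
Quantity traded falls to 50. At Q = 50 the demand price is (934 - 50)/4 = 221 and the supply price is 16 + 50 = 66.
Deadweight loss = ½ · (221 - 66) · (174 - 50) = ½ · 155 · 124 = 9610.

9610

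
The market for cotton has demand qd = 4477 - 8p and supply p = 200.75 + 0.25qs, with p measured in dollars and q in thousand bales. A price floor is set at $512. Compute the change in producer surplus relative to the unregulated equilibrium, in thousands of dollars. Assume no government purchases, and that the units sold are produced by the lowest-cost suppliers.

Rearranging supply gives qs = 4p - 803. Setting quantity demanded equal to quantity supplied, 4477 - 8p = 4p - 803, gives p* = 440 and q* = 957.
Because the floor (512) lies above the market-clearing price, it is binding.
At p = 512: qd = 4477 - 8·512 = 381 and qs = 4·512 - 803 = 1245.
Producer surplus without the control is ½ · (440 - 200.75) · 957 = 114481.125.
With the floor, 381 units are sold at 512. The supply price at q = 381 is 296, so PS = ½ · [(512 - 200.75) + (512 - 296)] · 381 = 100441.125.
Change in producer surplus = 100441.125 - 114481.125 = -14040.

-14040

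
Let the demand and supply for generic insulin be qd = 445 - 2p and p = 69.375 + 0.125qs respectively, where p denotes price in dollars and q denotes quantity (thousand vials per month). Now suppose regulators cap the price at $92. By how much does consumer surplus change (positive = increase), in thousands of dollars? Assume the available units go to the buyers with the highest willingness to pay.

424

Rearranging supply gives qs = 8p - 555. In a free market, 445 - 2p = 8p - 555 gives the equilibrium p* = 100, q* = 245.
Since 92 < 100, the ceiling is binding.
At p = 92: qd = 445 - 2·92 = 261 and qs = 8·92 - 555 = 181.
Consumer surplus without the control is ½ · (222.5 - 100) · 245 = 15006.25.
With the ceiling, 181 units are sold at 92 (assume they go to the highest-value buyers). The demand price at q = 181 is 132, so CS = ½ · [(222.5 - 92) + (132 - 92)] · 181 = 15430.25.
Change in consumer surplus = 15430.25 - 15006.25 = 424.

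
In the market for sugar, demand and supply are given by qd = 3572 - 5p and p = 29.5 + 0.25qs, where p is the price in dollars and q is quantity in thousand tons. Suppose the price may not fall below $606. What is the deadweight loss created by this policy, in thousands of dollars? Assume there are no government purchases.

216090

Rearranging supply gives qs = 4p - 118. Equilibrium: 3572 - 5p = 4p - 118, so 3690 = 9p and p* = 410, q* = 1522.
Because the floor (606) lies above the market-clearing price, it is binding.
At p = 606: qd = 3572 - 5·606 = 542 and qs = 4·606 - 118 = 2306.
Quantity traded falls to 542. At q = 542 the demand price is (3572 - 542)/5 = 606 and the supply price is (118 + 542)/4 = 165.
Deadweight loss = ½ · (606 - 165) · (1522 - 542) = ½ · 441 · 980 = 216090.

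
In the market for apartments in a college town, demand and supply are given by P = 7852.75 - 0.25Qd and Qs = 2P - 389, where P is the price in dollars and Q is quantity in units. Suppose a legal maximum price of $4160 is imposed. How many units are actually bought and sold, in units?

Rearranging demand gives Qd = 31411 - 4P. Without the control the market clears where 31411 - 4P = 2P - 389, i.e. P* = 5300 and Q* = 10211.
The ceiling of 4160 is below the equilibrium price 5300, so it binds.
At P = 4160: Qd = 31411 - 4·4160 = 14771 and Qs = 2·4160 - 389 = 7931.
The quantity actually transacted is the short side, supply: 7931.

7931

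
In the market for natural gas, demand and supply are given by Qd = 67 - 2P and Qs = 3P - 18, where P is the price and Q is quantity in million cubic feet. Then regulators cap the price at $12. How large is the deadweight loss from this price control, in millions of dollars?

93.75

Equilibrium: 67 - 2P = 3P - 18, so 85 = 5P and P* = 17, Q* = 33.
Because the ceiling (12) lies below the market-clearing price, it is binding.
At P = 12: Qd = 67 - 2·12 = 43 and Qs = 3·12 - 18 = 18.
Quantity traded falls to 18. At Q = 18 the demand price is (67 - 18)/2 = 24.5 and the supply price is (18 + 18)/3 = 12.
Deadweight loss = ½ · (24.5 - 12) · (33 - 18) = ½ · 12.5 · 15 = 93.75.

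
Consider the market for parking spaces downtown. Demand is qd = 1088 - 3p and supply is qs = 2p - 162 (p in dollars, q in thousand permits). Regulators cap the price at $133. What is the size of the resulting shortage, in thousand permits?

585

Equilibrium: 1088 - 3p = 2p - 162, so 1250 = 5p and p* = 250, q* = 338.
The ceiling of 133 is below the equilibrium price 250, so it binds.
At p = 133: qd = 1088 - 3·133 = 689 and qs = 2·133 - 162 = 104.
Shortage = qd - qs = 689 - 104 = 585.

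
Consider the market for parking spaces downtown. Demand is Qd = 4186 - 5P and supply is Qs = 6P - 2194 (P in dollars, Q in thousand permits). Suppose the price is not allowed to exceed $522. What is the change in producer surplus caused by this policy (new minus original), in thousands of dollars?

Without the control the market clears where 4186 - 5P = 6P - 2194, i.e. P* = 580 and Q* = 1286.
Because the ceiling (522) lies below the market-clearing price, it is binding.
At P = 522: Qd = 4186 - 5·522 = 1576 and Qs = 6·522 - 2194 = 938.
Producer surplus without the control is ½ · (580 - 1097/3) · 1286 = 413449/3.
With the ceiling, producers sell 938 units at 522, so PS = ½ · (522 - 1097/3) · 938 = 219961/3.
Change in producer surplus = 219961/3 - 413449/3 = -64496.

-64496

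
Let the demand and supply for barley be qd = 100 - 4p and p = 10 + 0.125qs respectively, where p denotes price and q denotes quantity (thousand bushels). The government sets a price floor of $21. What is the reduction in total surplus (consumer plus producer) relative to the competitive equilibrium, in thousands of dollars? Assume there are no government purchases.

Rearranging supply gives qs = 8p - 80. Setting quantity demanded equal to quantity supplied, 100 - 4p = 8p - 80, gives p* = 15 and q* = 40.
The floor of 21 is above the equilibrium price 15, so it binds.
At p = 21: qd = 100 - 4·21 = 16 and qs = 8·21 - 80 = 88.
Quantity traded falls to 16. At q = 16 the demand price is (100 - 16)/4 = 21 and the supply price is (80 + 16)/8 = 12.
Deadweight loss = ½ · (21 - 12) · (40 - 16) = ½ · 9 · 24 = 108.

108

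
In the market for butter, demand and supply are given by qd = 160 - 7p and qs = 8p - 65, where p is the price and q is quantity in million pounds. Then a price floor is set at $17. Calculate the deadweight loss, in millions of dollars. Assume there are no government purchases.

26.25

Equilibrium: 160 - 7p = 8p - 65, so 225 = 15p and p* = 15, q* = 55.
The floor of 17 is above the equilibrium price 15, so it binds.
At p = 17: qd = 160 - 7·17 = 41 and qs = 8·17 - 65 = 71.
Quantity traded falls to 41. At q = 41 the demand price is (160 - 41)/7 = 17 and the supply price is (65 + 41)/8 = 13.25.
Deadweight loss = ½ · (17 - 13.25) · (55 - 41) = ½ · 3.75 · 14 = 26.25.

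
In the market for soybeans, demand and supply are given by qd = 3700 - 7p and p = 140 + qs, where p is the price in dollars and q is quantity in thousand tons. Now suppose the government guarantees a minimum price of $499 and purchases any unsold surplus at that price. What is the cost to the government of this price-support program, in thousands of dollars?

Rearranging supply gives qs = p - 140. Without the control the market clears where 3700 - 7p = p - 140, i.e. p* = 480 and q* = 340.
Since 499 > 480, the floor is binding.
At p = 499: qd = 3700 - 7·499 = 207 and qs = 499 - 140 = 359.
Surplus = qs - qd = 152.
Government expenditure = surplus × support price = 152 × 499 = 75848.

75848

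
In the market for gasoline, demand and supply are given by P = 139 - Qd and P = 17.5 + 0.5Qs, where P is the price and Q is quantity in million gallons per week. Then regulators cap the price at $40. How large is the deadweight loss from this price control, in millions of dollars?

972

Rearranging demand gives Qd = 139 - P; rearranging supply gives Qs = 2P - 35. Setting quantity demanded equal to quantity supplied, 139 - P = 2P - 35, gives P* = 58 and Q* = 81.
Since 40 < 58, the ceiling is binding.
At P = 40: Qd = 139 - 40 = 99 and Qs = 2·40 - 35 = 45.
Quantity traded falls to 45. At Q = 45 the demand price is 139 - 45 = 94 and the supply price is (35 + 45)/2 = 40.
Deadweight loss = ½ · (94 - 40) · (81 - 45) = ½ · 54 · 36 = 972.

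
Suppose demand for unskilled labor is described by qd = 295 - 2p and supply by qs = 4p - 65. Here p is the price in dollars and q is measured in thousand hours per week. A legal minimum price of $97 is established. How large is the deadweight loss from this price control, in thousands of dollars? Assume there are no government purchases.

In a free market, 295 - 2p = 4p - 65 gives the equilibrium p* = 60, q* = 175.
Since 97 > 60, the floor is binding.
At p = 97: qd = 295 - 2·97 = 101 and qs = 4·97 - 65 = 323.
Quantity traded falls to 101. At q = 101 the demand price is (295 - 101)/2 = 97 and the supply price is (65 + 101)/4 = 41.5.
Deadweight loss = ½ · (97 - 41.5) · (175 - 101) = ½ · 55.5 · 74 = 2053.5.

2053.5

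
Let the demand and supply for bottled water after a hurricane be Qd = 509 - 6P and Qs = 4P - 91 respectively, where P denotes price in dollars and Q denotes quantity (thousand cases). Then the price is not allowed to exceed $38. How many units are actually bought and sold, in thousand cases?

Without the control the market clears where 509 - 6P = 4P - 91, i.e. P* = 60 and Q* = 149.
The ceiling of 38 is below the equilibrium price 60, so it binds.
At P = 38: Qd = 509 - 6·38 = 281 and Qs = 4·38 - 91 = 61.
The quantity actually transacted is the short side, supply: 61.

61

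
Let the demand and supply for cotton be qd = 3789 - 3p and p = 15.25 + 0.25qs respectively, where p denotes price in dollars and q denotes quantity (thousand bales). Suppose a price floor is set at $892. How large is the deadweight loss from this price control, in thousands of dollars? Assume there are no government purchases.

Rearranging supply gives qs = 4p - 61. In a free market, 3789 - 3p = 4p - 61 gives the equilibrium p* = 550, q* = 2139.
Because the floor (892) lies above the market-clearing price, it is binding.
At p = 892: qd = 3789 - 3·892 = 1113 and qs = 4·892 - 61 = 3507.
Quantity traded falls to 1113. At q = 1113 the demand price is (3789 - 1113)/3 = 892 and the supply price is (61 + 1113)/4 = 293.5.
Deadweight loss = ½ · (892 - 293.5) · (2139 - 1113) = ½ · 598.5 · 1026 = 307030.5.

307030.5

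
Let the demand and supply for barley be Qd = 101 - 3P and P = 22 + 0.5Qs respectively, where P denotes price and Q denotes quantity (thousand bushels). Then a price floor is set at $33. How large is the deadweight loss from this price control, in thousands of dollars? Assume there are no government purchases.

60

Rearranging supply gives Qs = 2P - 44. In a free market, 101 - 3P = 2P - 44 gives the equilibrium P* = 29, Q* = 14.
The floor of 33 is above the equilibrium price 29, so it binds.
At P = 33: Qd = 101 - 3·33 = 2 and Qs = 2·33 - 44 = 22.
Quantity traded falls to 2. At Q = 2 the demand price is (101 - 2)/3 = 33 and the supply price is (44 + 2)/2 = 23.
Deadweight loss = ½ · (33 - 23) · (14 - 2) = ½ · 10 · 12 = 60.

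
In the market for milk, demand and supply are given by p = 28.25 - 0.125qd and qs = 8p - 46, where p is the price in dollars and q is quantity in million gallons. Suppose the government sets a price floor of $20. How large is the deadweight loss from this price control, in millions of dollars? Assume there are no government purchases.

72

Rearranging demand gives qd = 226 - 8p. Equilibrium: 226 - 8p = 8p - 46, so 272 = 16p and p* = 17, q* = 90.
Since 20 > 17, the floor is binding.
At p = 20: qd = 226 - 8·20 = 66 and qs = 8·20 - 46 = 114.
Quantity traded falls to 66. At q = 66 the demand price is (226 - 66)/8 = 20 and the supply price is (46 + 66)/8 = 14.
Deadweight loss = ½ · (20 - 14) · (90 - 66) = ½ · 6 · 24 = 72.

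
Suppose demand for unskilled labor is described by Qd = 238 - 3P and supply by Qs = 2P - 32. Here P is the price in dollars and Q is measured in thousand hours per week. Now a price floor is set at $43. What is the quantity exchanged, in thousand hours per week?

76

Without the control the market clears where 238 - 3P = 2P - 32, i.e. P* = 54 and Q* = 76.
Since 43 is below P* = 54, the floor does not bind and the free-market outcome prevails.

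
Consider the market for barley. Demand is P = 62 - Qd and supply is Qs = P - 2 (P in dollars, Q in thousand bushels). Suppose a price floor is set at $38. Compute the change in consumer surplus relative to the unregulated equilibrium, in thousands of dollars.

-162

Rearranging demand gives Qd = 62 - P. Equilibrium: 62 - P = P - 2, so 64 = 2P and P* = 32, Q* = 30.
Since 38 > 32, the floor is binding.
At P = 38: Qd = 62 - 38 = 24 and Qs = 38 - 2 = 36.
Consumer surplus without the control is ½ · (62 - 32) · 30 = 450.
With the floor, consumers buy 24 units at 38, so CS = ½ · (62 - 38) · 24 = 288.
Change in consumer surplus = 288 - 450 = -162.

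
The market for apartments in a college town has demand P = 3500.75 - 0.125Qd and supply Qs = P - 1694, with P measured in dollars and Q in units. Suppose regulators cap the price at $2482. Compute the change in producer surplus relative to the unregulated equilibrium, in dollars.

Rearranging demand gives Qd = 28006 - 8P. Without the control the market clears where 28006 - 8P = P - 1694, i.e. P* = 3300 and Q* = 1606.
Since 2482 < 3300, the ceiling is binding.
At P = 2482: Qd = 28006 - 8·2482 = 8150 and Qs = 2482 - 1694 = 788.
Producer surplus without the control is ½ · (3300 - 1694) · 1606 = 1289618.
With the ceiling, producers sell 788 units at 2482, so PS = ½ · (2482 - 1694) · 788 = 310472.
Change in producer surplus = 310472 - 1289618 = -979146.

-979146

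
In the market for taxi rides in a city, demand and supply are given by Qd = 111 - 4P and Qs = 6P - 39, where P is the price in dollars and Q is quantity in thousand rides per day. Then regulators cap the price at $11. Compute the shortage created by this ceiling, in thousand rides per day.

In a free market, 111 - 4P = 6P - 39 gives the equilibrium P* = 15, Q* = 51.
Since 11 < 15, the ceiling is binding.
At P = 11: Qd = 111 - 4·11 = 67 and Qs = 6·11 - 39 = 27.
Shortage = Qd - Qs = 67 - 27 = 40.

40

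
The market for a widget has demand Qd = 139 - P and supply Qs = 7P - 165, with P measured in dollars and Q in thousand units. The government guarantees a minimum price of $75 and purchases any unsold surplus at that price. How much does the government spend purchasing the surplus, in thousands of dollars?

Without the control the market clears where 139 - P = 7P - 165, i.e. P* = 38 and Q* = 101.
Since 75 > 38, the floor is binding.
At P = 75: Qd = 139 - 75 = 64 and Qs = 7·75 - 165 = 360.
Surplus = Qs - Qd = 296.
Government expenditure = surplus × support price = 296 × 75 = 22200.

22200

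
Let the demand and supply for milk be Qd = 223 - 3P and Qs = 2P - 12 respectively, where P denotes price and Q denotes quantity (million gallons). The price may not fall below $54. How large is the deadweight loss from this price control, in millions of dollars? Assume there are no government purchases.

Equilibrium: 223 - 3P = 2P - 12, so 235 = 5P and P* = 47, Q* = 82.
Since 54 > 47, the floor is binding.
At P = 54: Qd = 223 - 3·54 = 61 and Qs = 2·54 - 12 = 96.
Quantity traded falls to 61. At Q = 61 the demand price is (223 - 61)/3 = 54 and the supply price is (12 + 61)/2 = 36.5.
Deadweight loss = ½ · (54 - 36.5) · (82 - 61) = ½ · 17.5 · 21 = 183.75.

183.75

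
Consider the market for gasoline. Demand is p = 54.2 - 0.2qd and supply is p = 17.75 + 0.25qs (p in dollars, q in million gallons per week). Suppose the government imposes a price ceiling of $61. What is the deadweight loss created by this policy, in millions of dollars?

Rearranging demand gives qd = 271 - 5p; rearranging supply gives qs = 4p - 71. Without the control the market clears where 271 - 5p = 4p - 71, i.e. p* = 38 and q* = 81.
The ceiling of 61 is above the equilibrium price 38, so it is not binding; the market clears at p* = 38, q* = 81.
Since the control does not bind, no trades are prevented and deadweight loss is zero.

0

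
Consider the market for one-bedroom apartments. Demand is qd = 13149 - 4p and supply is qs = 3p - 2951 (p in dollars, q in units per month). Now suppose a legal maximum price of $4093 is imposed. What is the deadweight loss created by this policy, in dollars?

Equilibrium: 13149 - 4p = 3p - 2951, so 16100 = 7p and p* = 2300, q* = 3949.
Since 4093 is above p* = 2300, the ceiling does not bind and the free-market outcome prevails.
Since the control does not bind, no trades are prevented and deadweight loss is zero.

0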